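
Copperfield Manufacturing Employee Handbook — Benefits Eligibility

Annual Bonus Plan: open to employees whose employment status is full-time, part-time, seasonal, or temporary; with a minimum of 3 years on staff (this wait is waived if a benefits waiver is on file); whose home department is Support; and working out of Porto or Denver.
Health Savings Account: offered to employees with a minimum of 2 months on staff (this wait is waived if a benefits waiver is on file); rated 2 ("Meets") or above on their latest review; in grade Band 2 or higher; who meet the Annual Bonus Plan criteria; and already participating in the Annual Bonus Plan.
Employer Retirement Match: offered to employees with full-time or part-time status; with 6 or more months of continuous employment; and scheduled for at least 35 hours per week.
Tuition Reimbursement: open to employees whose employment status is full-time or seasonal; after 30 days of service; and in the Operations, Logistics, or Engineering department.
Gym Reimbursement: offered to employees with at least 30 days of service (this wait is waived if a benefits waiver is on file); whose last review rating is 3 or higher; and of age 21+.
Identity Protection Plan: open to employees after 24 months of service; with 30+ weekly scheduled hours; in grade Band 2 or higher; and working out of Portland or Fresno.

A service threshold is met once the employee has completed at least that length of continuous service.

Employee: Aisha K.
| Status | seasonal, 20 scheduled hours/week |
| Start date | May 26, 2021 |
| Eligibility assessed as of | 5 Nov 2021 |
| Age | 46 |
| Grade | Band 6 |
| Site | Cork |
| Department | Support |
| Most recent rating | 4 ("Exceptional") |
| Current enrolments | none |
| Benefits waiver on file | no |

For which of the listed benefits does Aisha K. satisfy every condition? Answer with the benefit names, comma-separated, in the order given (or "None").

Service from May 26, 2021 to 5 Nov 2021: 163 days.
Annual Bonus Plan — status seasonal ✓; no waiver, service 163 days < 3 years (≈1095 days) ✗ → not eligible.
Health Savings Account — no waiver, service 163 days ≥ 2 months (≈60 days) ✓; rating 4 ≥ 2 ✓; grade Band 6 ≥ Band 2 ✓; not eligible for Annual Bonus Plan ✗ → not eligible.
Employer Retirement Match — status seasonal ✗ (requires full-time or part-time) → not eligible.
Tuition Reimbursement — status seasonal ✓; service 163 days ≥ 30 days ✓; dept Support ✗ → not eligible.
Gym Reimbursement — no waiver, service 163 days ≥ 30 days ✓; rating 4 ≥ 3 ✓; age 46 ≥ 21 ✓ → eligible.
Identity Protection Plan — service 163 days < 24 months (≈720 days) ✗ → not eligible.

Gym Reimbursement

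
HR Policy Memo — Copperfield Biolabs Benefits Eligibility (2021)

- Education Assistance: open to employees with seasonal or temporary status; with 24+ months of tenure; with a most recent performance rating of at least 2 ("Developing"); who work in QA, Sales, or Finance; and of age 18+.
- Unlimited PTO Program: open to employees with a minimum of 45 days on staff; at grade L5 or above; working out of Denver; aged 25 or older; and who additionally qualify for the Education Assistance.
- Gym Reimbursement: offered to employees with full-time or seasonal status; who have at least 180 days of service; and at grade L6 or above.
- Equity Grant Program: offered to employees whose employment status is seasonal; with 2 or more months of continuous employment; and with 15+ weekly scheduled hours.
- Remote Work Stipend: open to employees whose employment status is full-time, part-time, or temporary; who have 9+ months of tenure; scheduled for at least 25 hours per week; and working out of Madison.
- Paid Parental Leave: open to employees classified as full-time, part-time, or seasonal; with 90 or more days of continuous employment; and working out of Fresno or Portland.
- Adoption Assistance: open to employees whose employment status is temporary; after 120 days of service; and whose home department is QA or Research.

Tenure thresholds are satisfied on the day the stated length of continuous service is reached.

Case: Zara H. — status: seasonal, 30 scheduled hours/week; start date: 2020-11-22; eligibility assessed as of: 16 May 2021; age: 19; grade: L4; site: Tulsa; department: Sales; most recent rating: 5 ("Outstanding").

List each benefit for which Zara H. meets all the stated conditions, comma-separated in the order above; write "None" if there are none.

Service from 2020-11-22 to 16 May 2021: 175 days.
Education Assistance — status seasonal ✓; service 175 days < 24 months (≈720 days) ✗ → not eligible.
Unlimited PTO Program — service 175 days ≥ 45 days ✓; grade L4 < L5 ✗ → not eligible.
Gym Reimbursement — status seasonal ✓; service 175 days < 180 days ✗ → not eligible.
Equity Grant Program — status seasonal ✓; service 175 days ≥ 2 months (≈60 days) ✓; 30 hrs/wk ≥ 15 ✓ → eligible.
Remote Work Stipend — status seasonal ✗ (requires full-time, part-time, or temporary) → not eligible.
Paid Parental Leave — status seasonal ✓; service 175 days ≥ 90 days ✓; site Tulsa ✗ (not Fresno or Portland) → not eligible.
Adoption Assistance — status seasonal ✗ (requires temporary) → not eligible.

Equity Grant Program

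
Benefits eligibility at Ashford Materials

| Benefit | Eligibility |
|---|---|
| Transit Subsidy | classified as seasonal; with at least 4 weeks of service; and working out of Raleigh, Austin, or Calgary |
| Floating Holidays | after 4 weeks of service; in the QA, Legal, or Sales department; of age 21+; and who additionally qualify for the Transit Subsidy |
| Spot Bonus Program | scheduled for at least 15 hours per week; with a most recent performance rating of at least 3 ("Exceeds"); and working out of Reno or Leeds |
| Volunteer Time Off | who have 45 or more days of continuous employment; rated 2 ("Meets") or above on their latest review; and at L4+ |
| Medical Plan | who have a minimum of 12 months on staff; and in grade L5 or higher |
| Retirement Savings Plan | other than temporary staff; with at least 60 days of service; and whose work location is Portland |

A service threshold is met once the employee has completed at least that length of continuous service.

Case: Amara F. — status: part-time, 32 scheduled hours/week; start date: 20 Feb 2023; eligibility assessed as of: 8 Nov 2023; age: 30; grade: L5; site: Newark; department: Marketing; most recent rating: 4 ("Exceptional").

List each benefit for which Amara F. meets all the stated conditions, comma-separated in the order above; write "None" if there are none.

Service from 20 Feb 2023 to 8 Nov 2023: 261 days.
Transit Subsidy — status part-time ✗ (requires seasonal) → not eligible.
Floating Holidays — service 261 days ≥ 4 weeks (≈28 days) ✓; dept Marketing ✗ → not eligible.
Spot Bonus Program — 32 hrs/wk ≥ 15 ✓; rating 4 ≥ 3 ✓; site Newark ✗ (not Reno or Leeds) → not eligible.
Volunteer Time Off — service 261 days ≥ 45 days ✓; rating 4 ≥ 2 ✓; grade L5 ≥ L4 ✓ → eligible.
Medical Plan — service 261 days < 12 months (≈360 days) ✗ → not eligible.
Retirement Savings Plan — status part-time ✓ (not excluded); service 261 days ≥ 60 days ✓; site Newark ✗ (not Portland) → not eligible.

Volunteer Time Off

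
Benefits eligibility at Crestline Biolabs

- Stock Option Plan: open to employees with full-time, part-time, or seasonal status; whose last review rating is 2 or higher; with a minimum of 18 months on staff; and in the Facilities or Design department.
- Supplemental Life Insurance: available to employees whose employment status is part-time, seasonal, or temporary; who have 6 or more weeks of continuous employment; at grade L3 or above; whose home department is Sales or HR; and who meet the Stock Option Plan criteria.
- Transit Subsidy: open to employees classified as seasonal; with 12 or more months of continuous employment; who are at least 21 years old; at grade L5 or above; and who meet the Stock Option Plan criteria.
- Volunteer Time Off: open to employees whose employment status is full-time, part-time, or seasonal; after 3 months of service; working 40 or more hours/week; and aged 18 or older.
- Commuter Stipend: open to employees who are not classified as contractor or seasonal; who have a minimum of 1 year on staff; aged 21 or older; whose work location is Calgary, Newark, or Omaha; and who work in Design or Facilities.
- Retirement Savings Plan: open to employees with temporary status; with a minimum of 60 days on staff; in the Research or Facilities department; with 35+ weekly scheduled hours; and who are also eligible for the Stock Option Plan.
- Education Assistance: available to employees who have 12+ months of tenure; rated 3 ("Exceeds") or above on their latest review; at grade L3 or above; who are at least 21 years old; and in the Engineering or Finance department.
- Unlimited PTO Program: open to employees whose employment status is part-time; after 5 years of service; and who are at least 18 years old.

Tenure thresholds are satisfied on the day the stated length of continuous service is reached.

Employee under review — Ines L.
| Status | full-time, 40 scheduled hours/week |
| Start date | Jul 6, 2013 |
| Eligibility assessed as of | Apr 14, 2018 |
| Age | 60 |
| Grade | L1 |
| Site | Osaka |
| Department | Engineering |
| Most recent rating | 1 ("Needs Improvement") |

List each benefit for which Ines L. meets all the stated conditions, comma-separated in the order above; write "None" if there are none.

Volunteer Time Off

Service from Jul 6, 2013 to Apr 14, 2018: 1743 days.
Stock Option Plan — status full-time ✓; rating 1 < 2 ✗ → not eligible.
Supplemental Life Insurance — status full-time ✗ (requires part-time, seasonal, or temporary) → not eligible.
Transit Subsidy — status full-time ✗ (requires seasonal) → not eligible.
Volunteer Time Off — status full-time ✓; service 1743 days ≥ 3 months (≈90 days) ✓; 40 hrs/wk ≥ 40 ✓; age 60 ≥ 18 ✓ → eligible.
Commuter Stipend — status full-time ✓ (not excluded); service 1743 days ≥ 1 year (≈365 days) ✓; age 60 ≥ 21 ✓; site Osaka ✗ (not Calgary, Newark, or Omaha) → not eligible.
Retirement Savings Plan — status full-time ✗ (requires temporary) → not eligible.
Education Assistance — service 1743 days ≥ 12 months (≈360 days) ✓; rating 1 < 3 ✗ → not eligible.
Unlimited PTO Program — status full-time ✗ (requires part-time) → not eligible.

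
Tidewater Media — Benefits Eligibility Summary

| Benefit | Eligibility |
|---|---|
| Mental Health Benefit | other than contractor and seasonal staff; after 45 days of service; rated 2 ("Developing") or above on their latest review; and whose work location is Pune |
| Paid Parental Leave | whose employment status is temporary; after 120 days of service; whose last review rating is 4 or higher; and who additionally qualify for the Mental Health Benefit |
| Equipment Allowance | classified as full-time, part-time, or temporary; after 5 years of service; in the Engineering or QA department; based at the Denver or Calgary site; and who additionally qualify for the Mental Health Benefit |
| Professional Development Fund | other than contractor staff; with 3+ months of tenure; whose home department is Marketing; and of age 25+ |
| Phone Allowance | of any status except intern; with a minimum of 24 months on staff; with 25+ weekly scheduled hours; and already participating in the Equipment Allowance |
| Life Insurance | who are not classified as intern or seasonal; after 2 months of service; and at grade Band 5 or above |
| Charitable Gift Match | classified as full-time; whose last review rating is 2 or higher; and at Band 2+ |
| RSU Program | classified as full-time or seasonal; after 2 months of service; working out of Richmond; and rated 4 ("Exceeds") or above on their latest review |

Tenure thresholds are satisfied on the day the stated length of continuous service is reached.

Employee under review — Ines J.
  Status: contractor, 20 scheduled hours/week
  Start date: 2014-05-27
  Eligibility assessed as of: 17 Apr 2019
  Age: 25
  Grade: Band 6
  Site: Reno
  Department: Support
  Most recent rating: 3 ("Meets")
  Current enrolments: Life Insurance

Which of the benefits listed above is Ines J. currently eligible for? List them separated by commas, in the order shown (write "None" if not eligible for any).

Service from 2014-05-27 to 17 Apr 2019: 1786 days.
Mental Health Benefit — status contractor ✗ (excluded) → not eligible.
Paid Parental Leave — status contractor ✗ (requires temporary) → not eligible.
Equipment Allowance — status contractor ✗ (requires full-time, part-time, or temporary) → not eligible.
Professional Development Fund — status contractor ✗ (excluded) → not eligible.
Phone Allowance — status contractor ✓ (not excluded); service 1786 days ≥ 24 months (≈720 days) ✓; 20 hrs/wk < 25 ✗ → not eligible.
Life Insurance — status contractor ✓ (not excluded); service 1786 days ≥ 2 months (≈60 days) ✓; grade Band 6 ≥ Band 5 ✓ → eligible.
Charitable Gift Match — status contractor ✗ (requires full-time) → not eligible.
RSU Program — status contractor ✗ (requires full-time or seasonal) → not eligible.

Life Insurance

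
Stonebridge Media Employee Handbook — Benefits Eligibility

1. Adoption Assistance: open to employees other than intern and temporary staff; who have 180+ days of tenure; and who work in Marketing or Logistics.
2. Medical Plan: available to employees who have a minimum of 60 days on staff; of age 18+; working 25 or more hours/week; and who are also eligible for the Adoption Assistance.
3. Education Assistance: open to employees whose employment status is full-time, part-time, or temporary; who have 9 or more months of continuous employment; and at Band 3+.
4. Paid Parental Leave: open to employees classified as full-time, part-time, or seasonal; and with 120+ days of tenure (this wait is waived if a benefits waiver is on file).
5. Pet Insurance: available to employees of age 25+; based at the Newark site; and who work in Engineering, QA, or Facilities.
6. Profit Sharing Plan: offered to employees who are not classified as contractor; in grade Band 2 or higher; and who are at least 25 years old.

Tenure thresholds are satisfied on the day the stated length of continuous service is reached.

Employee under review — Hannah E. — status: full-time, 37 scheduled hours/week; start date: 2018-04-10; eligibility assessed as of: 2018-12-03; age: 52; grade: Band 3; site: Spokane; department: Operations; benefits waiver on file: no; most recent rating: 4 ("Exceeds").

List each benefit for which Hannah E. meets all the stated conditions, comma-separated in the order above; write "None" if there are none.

Service from 2018-04-10 to 2018-12-03: 237 days.
Adoption Assistance — status full-time ✓ (not excluded); service 237 days ≥ 180 days ✓; dept Operations ✗ → not eligible.
Medical Plan — service 237 days ≥ 60 days ✓; age 52 ≥ 18 ✓; 37 hrs/wk ≥ 25 ✓; not eligible for Adoption Assistance ✗ → not eligible.
Education Assistance — status full-time ✓; service 237 days < 9 months (≈270 days) ✗ → not eligible.
Paid Parental Leave — status full-time ✓; no waiver, service 237 days ≥ 120 days ✓ → eligible.
Pet Insurance — age 52 ≥ 25 ✓; site Spokane ✗ (not Newark) → not eligible.
Profit Sharing Plan — status full-time ✓ (not excluded); grade Band 3 ≥ Band 2 ✓; age 52 ≥ 25 ✓ → eligible.

Paid Parental Leave, Profit Sharing Plan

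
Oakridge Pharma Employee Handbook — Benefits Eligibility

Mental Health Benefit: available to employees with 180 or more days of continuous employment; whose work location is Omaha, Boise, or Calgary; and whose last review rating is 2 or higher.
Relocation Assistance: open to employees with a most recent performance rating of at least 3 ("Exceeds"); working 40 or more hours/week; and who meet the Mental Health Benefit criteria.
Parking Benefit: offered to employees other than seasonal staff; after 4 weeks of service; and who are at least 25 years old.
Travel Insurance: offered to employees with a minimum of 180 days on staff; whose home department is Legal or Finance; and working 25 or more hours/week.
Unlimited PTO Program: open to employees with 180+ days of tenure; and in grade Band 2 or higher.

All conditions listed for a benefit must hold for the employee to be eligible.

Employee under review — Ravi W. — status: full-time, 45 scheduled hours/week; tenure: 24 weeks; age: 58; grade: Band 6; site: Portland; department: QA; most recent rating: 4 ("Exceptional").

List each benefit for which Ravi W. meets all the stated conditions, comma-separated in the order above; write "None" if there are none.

Mental Health Benefit — service 24 weeks < 180 days ✗ → not eligible.
Relocation Assistance — rating 4 ≥ 3 ✓; 45 hrs/wk ≥ 40 ✓; not eligible for Mental Health Benefit ✗ → not eligible.
Parking Benefit — status full-time ✓ (not excluded); service 24 weeks ≥ 4 weeks ✓; age 58 ≥ 25 ✓ → eligible.
Travel Insurance — service 24 weeks < 180 days ✗ → not eligible.
Unlimited PTO Program — service 24 weeks < 180 days ✗ → not eligible.

Parking Benefit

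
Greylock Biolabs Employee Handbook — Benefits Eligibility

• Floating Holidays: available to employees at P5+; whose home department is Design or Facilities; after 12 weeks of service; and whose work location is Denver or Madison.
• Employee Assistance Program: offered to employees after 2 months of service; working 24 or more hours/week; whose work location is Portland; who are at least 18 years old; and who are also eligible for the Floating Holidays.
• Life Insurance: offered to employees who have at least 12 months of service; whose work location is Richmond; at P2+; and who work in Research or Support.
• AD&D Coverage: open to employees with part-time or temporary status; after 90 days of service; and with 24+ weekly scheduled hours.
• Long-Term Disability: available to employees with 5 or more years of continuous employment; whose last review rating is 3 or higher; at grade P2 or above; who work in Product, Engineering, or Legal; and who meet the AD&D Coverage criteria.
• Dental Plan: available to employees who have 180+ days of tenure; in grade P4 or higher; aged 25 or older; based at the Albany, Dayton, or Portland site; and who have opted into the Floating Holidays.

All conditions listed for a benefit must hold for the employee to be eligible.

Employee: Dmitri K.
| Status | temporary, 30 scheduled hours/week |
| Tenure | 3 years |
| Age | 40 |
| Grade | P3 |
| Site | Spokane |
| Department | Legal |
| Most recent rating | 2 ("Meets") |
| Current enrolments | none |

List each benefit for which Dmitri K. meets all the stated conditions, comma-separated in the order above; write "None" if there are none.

Floating Holidays — grade P3 < P5 ✗ → not eligible.
Employee Assistance Program — service 3 years ≥ 2 months (≈60 days) ✓; 30 hrs/wk ≥ 24 ✓; site Spokane ✗ (not Portland) → not eligible.
Life Insurance — service 3 years ≥ 12 months (≈360 days) ✓; site Spokane ✗ (not Richmond) → not eligible.
AD&D Coverage — status temporary ✓; service 3 years ≥ 90 days ✓; 30 hrs/wk ≥ 24 ✓ → eligible.
Long-Term Disability — service 3 years < 5 years ✗ → not eligible.
Dental Plan — service 3 years ≥ 180 days ✓; grade P3 < P4 ✗ → not eligible.

AD&D Coverage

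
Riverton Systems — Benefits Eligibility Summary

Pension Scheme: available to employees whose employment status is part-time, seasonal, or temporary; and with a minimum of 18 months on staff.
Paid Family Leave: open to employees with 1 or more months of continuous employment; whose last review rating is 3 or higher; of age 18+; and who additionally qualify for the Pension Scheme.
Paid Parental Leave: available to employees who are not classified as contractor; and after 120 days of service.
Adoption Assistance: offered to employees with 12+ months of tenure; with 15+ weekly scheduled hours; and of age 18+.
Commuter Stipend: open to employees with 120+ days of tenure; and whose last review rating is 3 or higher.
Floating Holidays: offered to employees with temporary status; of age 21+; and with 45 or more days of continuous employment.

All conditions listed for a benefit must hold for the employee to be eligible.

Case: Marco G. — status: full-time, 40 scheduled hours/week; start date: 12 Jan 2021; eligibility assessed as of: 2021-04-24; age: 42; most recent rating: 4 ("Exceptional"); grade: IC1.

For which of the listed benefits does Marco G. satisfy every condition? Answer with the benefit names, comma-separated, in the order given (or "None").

Service from 12 Jan 2021 to 2021-04-24: 102 days.
Pension Scheme — status full-time ✗ (requires part-time, seasonal, or temporary) → not eligible.
Paid Family Leave — service 102 days ≥ 1 month (≈30 days) ✓; rating 4 ≥ 3 ✓; age 42 ≥ 18 ✓; not eligible for Pension Scheme ✗ → not eligible.
Paid Parental Leave — status full-time ✓ (not excluded); service 102 days < 120 days ✗ → not eligible.
Adoption Assistance — service 102 days < 12 months (≈360 days) ✗ → not eligible.
Commuter Stipend — service 102 days < 120 days ✗ → not eligible.
Floating Holidays — status full-time ✗ (requires temporary) → not eligible.

None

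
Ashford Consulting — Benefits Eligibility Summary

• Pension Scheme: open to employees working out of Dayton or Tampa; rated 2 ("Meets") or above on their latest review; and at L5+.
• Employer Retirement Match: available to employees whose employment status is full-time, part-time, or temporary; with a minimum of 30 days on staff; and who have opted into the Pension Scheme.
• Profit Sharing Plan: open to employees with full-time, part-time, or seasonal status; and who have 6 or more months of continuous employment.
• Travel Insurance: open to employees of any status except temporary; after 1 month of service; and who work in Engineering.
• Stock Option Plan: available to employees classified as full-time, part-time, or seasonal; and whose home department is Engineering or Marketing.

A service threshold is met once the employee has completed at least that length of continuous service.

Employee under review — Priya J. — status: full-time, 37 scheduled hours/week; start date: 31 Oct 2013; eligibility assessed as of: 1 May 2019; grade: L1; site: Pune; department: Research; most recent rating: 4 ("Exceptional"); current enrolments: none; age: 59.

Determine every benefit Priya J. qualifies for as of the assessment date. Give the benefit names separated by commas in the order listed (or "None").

Service from 31 Oct 2013 to 1 May 2019: 2008 days.
Pension Scheme — site Pune ✗ (not Dayton or Tampa) → not eligible.
Employer Retirement Match — status full-time ✓; service 2008 days ≥ 30 days ✓; not enrolled in Pension Scheme ✗ → not eligible.
Profit Sharing Plan — status full-time ✓; service 2008 days ≥ 6 months (≈180 days) ✓ → eligible.
Travel Insurance — status full-time ✓ (not excluded); service 2008 days ≥ 1 month (≈30 days) ✓; dept Research ✗ → not eligible.
Stock Option Plan — status full-time ✓; dept Research ✗ → not eligible.

Profit Sharing Plan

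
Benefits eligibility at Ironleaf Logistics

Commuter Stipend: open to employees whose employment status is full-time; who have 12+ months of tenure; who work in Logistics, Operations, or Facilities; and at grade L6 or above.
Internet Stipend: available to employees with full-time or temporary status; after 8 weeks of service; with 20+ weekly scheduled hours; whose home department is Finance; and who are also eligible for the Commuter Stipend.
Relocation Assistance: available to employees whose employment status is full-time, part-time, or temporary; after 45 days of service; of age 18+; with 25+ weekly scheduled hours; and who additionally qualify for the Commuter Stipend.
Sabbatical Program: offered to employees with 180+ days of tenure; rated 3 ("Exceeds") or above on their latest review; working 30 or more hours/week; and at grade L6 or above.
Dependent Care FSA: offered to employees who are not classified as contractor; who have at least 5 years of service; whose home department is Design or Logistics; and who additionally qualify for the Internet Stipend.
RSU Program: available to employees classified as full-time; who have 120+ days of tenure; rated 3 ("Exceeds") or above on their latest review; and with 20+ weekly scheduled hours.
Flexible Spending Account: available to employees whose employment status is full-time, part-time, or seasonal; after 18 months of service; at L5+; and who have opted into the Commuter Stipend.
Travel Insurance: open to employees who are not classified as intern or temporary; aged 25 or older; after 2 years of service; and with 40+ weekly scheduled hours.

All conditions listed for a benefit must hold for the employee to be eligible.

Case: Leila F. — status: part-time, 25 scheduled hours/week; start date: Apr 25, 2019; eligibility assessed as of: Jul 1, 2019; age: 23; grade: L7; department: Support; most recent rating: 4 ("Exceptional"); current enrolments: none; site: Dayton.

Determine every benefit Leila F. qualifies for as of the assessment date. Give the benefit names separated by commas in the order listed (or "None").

Service from Apr 25, 2019 to Jul 1, 2019: 67 days.
Commuter Stipend — status part-time ✗ (requires full-time) → not eligible.
Internet Stipend — status part-time ✗ (requires full-time or temporary) → not eligible.
Relocation Assistance — status part-time ✓; service 67 days ≥ 45 days ✓; age 23 ≥ 18 ✓; 25 hrs/wk ≥ 25 ✓; not eligible for Commuter Stipend ✗ → not eligible.
Sabbatical Program — service 67 days < 180 days ✗ → not eligible.
Dependent Care FSA — status part-time ✓ (not excluded); service 67 days < 5 years (≈1825 days) ✗ → not eligible.
RSU Program — status part-time ✗ (requires full-time) → not eligible.
Flexible Spending Account — status part-time ✓; service 67 days < 18 months (≈540 days) ✗ → not eligible.
Travel Insurance — status part-time ✓ (not excluded); age 23 < 25 ✗ → not eligible.

None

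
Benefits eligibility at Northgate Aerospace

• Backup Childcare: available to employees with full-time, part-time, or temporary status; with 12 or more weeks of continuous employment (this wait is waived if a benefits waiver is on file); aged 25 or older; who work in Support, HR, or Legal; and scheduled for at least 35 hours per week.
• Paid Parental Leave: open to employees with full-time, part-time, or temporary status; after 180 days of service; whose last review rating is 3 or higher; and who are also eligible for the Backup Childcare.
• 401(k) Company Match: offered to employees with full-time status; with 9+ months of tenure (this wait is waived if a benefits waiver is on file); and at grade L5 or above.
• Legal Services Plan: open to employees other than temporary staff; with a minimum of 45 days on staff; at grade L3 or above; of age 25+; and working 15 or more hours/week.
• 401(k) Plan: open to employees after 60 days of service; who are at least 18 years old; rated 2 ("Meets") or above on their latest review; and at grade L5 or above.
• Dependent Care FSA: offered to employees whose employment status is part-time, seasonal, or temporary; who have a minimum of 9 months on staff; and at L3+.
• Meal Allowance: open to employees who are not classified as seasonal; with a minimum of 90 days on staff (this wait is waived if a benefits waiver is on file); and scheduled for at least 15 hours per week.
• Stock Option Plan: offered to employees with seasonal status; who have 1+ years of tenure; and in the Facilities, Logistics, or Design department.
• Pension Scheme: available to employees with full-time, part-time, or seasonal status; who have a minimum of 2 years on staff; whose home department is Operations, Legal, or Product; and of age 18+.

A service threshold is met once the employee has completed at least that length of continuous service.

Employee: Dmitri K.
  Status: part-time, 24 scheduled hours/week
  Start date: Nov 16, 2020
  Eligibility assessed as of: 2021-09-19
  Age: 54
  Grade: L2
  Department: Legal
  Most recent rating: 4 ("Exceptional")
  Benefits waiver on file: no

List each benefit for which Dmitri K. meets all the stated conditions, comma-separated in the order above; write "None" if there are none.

Meal Allowance

Service from Nov 16, 2020 to 2021-09-19: 307 days.
Backup Childcare — status part-time ✓; no waiver, service 307 days ≥ 12 weeks (≈84 days) ✓; age 54 ≥ 25 ✓; dept Legal ✓; 24 hrs/wk < 35 ✗ → not eligible.
Paid Parental Leave — status part-time ✓; service 307 days ≥ 180 days ✓; rating 4 ≥ 3 ✓; not eligible for Backup Childcare ✗ → not eligible.
401(k) Company Match — status part-time ✗ (requires full-time) → not eligible.
Legal Services Plan — status part-time ✓ (not excluded); service 307 days ≥ 45 days ✓; grade L2 < L3 ✗ → not eligible.
401(k) Plan — service 307 days ≥ 60 days ✓; age 54 ≥ 18 ✓; rating 4 ≥ 2 ✓; grade L2 < L5 ✗ → not eligible.
Dependent Care FSA — status part-time ✓; service 307 days ≥ 9 months (≈270 days) ✓; grade L2 < L3 ✗ → not eligible.
Meal Allowance — status part-time ✓ (not excluded); no waiver, service 307 days ≥ 90 days ✓; 24 hrs/wk ≥ 15 ✓ → eligible.
Stock Option Plan — status part-time ✗ (requires seasonal) → not eligible.
Pension Scheme — status part-time ✓; service 307 days < 2 years (≈730 days) ✗ → not eligible.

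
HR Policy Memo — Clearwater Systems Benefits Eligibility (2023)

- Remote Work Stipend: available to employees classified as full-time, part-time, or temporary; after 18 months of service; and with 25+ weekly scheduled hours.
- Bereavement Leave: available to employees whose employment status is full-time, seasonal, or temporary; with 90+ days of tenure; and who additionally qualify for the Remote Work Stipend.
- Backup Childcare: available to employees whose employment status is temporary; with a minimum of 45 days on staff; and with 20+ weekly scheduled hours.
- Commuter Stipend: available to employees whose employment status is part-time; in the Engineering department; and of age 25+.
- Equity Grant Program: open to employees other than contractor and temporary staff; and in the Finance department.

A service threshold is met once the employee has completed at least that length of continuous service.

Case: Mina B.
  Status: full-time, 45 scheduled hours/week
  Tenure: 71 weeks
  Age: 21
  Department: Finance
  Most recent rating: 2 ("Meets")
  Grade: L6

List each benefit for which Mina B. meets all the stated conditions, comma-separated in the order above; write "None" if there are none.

Equity Grant Program

Remote Work Stipend — status full-time ✓; service 71 weeks < 18 months (≈540 days) ✗ → not eligible.
Bereavement Leave — status full-time ✓; service 71 weeks ≥ 90 days ✓; not eligible for Remote Work Stipend ✗ → not eligible.
Backup Childcare — status full-time ✗ (requires temporary) → not eligible.
Commuter Stipend — status full-time ✗ (requires part-time) → not eligible.
Equity Grant Program — status full-time ✓ (not excluded); dept Finance ✓ → eligible.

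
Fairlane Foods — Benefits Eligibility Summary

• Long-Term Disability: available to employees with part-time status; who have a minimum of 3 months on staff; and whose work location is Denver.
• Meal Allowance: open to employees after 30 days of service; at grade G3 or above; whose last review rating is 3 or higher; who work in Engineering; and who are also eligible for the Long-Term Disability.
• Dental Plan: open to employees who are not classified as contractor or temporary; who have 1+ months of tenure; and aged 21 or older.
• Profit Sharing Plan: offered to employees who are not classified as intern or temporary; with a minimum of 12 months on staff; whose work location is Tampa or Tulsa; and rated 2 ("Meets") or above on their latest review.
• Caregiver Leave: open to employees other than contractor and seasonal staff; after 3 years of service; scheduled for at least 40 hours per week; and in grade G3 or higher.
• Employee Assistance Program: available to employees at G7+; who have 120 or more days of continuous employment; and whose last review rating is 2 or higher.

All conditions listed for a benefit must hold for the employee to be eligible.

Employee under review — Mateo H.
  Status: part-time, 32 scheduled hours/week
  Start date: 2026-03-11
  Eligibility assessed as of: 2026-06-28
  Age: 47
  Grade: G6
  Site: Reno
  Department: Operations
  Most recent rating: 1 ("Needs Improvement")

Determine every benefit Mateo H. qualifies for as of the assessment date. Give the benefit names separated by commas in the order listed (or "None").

Dental Plan

Service from 2026-03-11 to 2026-06-28: 109 days.
Long-Term Disability — status part-time ✓; service 109 days ≥ 3 months (≈90 days) ✓; site Reno ✗ (not Denver) → not eligible.
Meal Allowance — service 109 days ≥ 30 days ✓; grade G6 ≥ G3 ✓; rating 1 < 3 ✗ → not eligible.
Dental Plan — status part-time ✓ (not excluded); service 109 days ≥ 1 month (≈30 days) ✓; age 47 ≥ 21 ✓ → eligible.
Profit Sharing Plan — status part-time ✓ (not excluded); service 109 days < 12 months (≈360 days) ✗ → not eligible.
Caregiver Leave — status part-time ✓ (not excluded); service 109 days < 3 years (≈1095 days) ✗ → not eligible.
Employee Assistance Program — grade G6 < G7 ✗ → not eligible.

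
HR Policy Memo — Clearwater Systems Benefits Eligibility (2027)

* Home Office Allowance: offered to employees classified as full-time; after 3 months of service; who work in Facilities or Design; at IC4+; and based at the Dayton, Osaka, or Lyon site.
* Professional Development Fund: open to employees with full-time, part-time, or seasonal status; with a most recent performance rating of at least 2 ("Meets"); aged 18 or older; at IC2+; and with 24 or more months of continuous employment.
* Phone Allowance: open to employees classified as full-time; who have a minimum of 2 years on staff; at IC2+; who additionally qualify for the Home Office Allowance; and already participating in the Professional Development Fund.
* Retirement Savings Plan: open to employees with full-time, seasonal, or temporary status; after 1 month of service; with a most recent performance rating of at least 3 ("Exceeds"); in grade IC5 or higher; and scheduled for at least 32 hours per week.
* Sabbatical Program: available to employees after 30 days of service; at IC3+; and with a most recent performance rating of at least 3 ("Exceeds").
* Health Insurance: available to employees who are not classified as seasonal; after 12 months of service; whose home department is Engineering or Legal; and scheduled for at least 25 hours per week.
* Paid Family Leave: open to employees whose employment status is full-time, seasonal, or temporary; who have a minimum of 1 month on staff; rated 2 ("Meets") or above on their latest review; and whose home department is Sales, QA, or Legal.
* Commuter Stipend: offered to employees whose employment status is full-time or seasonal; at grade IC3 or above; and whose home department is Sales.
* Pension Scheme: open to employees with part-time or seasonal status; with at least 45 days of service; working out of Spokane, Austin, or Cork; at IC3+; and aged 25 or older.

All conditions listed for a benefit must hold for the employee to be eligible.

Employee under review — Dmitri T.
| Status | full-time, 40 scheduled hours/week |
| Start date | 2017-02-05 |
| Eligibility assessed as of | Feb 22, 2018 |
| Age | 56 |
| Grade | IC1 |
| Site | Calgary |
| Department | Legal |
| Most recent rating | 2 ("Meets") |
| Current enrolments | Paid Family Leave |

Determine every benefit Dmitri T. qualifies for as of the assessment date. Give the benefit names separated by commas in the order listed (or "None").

Service from 2017-02-05 to Feb 22, 2018: 382 days.
Home Office Allowance — status full-time ✓; service 382 days ≥ 3 months (≈90 days) ✓; dept Legal ✗ → not eligible.
Professional Development Fund — status full-time ✓; rating 2 ≥ 2 ✓; age 56 ≥ 18 ✓; grade IC1 < IC2 ✗ → not eligible.
Phone Allowance — status full-time ✓; service 382 days < 2 years (≈730 days) ✗ → not eligible.
Retirement Savings Plan — status full-time ✓; service 382 days ≥ 1 month (≈30 days) ✓; rating 2 < 3 ✗ → not eligible.
Sabbatical Program — service 382 days ≥ 30 days ✓; grade IC1 < IC3 ✗ → not eligible.
Health Insurance — status full-time ✓ (not excluded); service 382 days ≥ 12 months (≈360 days) ✓; dept Legal ✓; 40 hrs/wk ≥ 25 ✓ → eligible.
Paid Family Leave — status full-time ✓; service 382 days ≥ 1 month (≈30 days) ✓; rating 2 ≥ 2 ✓; dept Legal ✓ → eligible.
Commuter Stipend — status full-time ✓; grade IC1 < IC3 ✗ → not eligible.
Pension Scheme — status full-time ✗ (requires part-time or seasonal) → not eligible.

Health Insurance, Paid Family Leave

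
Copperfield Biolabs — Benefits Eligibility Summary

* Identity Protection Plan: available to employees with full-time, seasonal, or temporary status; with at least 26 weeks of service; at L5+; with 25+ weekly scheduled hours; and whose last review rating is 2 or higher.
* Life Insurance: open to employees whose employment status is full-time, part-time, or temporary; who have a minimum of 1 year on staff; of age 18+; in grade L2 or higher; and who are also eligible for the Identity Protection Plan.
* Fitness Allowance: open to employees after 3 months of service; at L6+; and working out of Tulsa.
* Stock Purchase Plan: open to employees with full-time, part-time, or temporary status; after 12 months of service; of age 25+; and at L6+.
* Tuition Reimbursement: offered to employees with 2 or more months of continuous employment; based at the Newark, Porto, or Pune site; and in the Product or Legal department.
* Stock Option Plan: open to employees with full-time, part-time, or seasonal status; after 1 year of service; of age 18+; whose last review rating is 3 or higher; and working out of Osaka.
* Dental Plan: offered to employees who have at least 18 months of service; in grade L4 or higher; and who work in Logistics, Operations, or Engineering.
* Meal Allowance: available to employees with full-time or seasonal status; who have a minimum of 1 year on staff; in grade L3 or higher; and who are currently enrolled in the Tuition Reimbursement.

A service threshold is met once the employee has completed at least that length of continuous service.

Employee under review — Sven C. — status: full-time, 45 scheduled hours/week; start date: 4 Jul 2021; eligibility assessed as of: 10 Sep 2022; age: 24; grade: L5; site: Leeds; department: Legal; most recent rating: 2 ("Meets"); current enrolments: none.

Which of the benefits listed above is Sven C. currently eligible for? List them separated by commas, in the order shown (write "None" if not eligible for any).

Identity Protection Plan, Life Insurance

Service from 4 Jul 2021 to 10 Sep 2022: 433 days.
Identity Protection Plan — status full-time ✓; service 433 days ≥ 26 weeks (≈182 days) ✓; grade L5 ≥ L5 ✓; 45 hrs/wk ≥ 25 ✓; rating 2 ≥ 2 ✓ → eligible.
Life Insurance — status full-time ✓; service 433 days ≥ 1 year (≈365 days) ✓; age 24 ≥ 18 ✓; grade L5 ≥ L2 ✓; eligible for Identity Protection Plan ✓ → eligible.
Fitness Allowance — service 433 days ≥ 3 months (≈90 days) ✓; grade L5 < L6 ✗ → not eligible.
Stock Purchase Plan — status full-time ✓; service 433 days ≥ 12 months (≈360 days) ✓; age 24 < 25 ✗ → not eligible.
Tuition Reimbursement — service 433 days ≥ 2 months (≈60 days) ✓; site Leeds ✗ (not Newark, Porto, or Pune) → not eligible.
Stock Option Plan — status full-time ✓; service 433 days ≥ 1 year (≈365 days) ✓; age 24 ≥ 18 ✓; rating 2 < 3 ✗ → not eligible.
Dental Plan — service 433 days < 18 months (≈540 days) ✗ → not eligible.
Meal Allowance — status full-time ✓; service 433 days ≥ 1 year (≈365 days) ✓; grade L5 ≥ L3 ✓; not enrolled in Tuition Reimbursement ✗ → not eligible.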